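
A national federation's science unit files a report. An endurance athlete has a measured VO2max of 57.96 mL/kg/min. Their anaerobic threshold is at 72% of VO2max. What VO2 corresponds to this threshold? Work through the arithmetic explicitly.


Anaerobic threshold VO2 = VO2max * 72%
= 57.96 * 0.72
= 41.73 mL/kg/min

41.73 mL/kg/min


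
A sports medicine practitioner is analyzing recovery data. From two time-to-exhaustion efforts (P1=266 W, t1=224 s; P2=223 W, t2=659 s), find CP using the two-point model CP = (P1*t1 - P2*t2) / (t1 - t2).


Work in trial 1 = 59584 J
Work in trial 2 = 146957 J
Delta work = -87373 J
Delta time = -435 s
CP = -87373 / -435 = 200.86 W

200.86 W


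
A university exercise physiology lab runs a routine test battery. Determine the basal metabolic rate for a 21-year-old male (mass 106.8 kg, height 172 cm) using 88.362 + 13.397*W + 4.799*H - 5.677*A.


BMR = 88.362 + 13.397*106.8 + 4.799*172 - 5.677*21
= 2225.37 kcal/day

2225.37 kcal/day


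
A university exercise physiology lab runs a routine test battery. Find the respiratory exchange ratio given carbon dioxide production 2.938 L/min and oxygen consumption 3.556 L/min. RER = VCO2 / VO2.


VCO2 = 2.938 L/min
VO2 = 3.556 L/min
RER = 2.938 / 3.556 = 0.8262

0.8262


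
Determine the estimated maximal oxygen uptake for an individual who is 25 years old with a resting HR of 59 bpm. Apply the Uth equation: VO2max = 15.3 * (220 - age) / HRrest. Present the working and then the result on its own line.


HRmax = 220 - 25 = 195
VO2max = 15.3 * (195 / 59)
= 15.3 * 3.3051
= 50.57 mL/kg/min

50.57 mL/kg/min


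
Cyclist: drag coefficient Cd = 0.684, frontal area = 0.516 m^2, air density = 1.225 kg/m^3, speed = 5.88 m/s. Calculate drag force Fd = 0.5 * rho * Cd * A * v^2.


v^2 = 5.88^2 = 34.5744
Fd = 0.5 * 1.225 * 0.684 * 0.516 * 34.5744
= 7.474 N

7.474 N


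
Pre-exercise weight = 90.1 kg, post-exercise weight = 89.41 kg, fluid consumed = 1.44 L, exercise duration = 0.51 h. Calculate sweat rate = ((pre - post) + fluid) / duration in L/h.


Weight loss = 90.1 - 89.41 = 0.69 kg (approx L)
Total sweat = 0.69 + 1.44 = 2.13 L
Sweat rate = 2.13 / 0.51 = 4.176 L/h

4.176 L/h


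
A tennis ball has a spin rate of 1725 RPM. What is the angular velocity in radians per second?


Convert RPM to rad/s: multiply by 2*pi and divide by 60
omega = 1725 * 2 * pi / 60
= 180.642 rad/s

180.642 rad/s


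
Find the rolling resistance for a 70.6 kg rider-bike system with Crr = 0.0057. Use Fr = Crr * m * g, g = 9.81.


m * g = 70.6 * 9.81 = 692.586 N
Fr = 0.0057 * 692.586 = 3.948 N

3.948 N


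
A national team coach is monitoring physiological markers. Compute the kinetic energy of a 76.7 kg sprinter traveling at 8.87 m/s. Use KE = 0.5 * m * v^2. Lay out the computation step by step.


Velocity squared = 78.6769
KE = 0.5 * 76.7 * 78.6769 = 3017.26 J

3017.26 J


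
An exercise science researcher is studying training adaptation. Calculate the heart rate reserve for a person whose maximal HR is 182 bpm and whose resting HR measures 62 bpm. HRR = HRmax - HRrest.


HRmax = 182 bpm
HRrest = 62 bpm
HRR = 182 - 62 = 120 bpm

120 bpm


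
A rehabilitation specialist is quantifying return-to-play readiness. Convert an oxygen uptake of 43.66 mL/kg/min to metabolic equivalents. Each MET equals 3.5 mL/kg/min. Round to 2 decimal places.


One MET = 3.5 mL/kg/min
Number of METs = 43.66 / 3.5
= 12.47 METs

12.47 METs


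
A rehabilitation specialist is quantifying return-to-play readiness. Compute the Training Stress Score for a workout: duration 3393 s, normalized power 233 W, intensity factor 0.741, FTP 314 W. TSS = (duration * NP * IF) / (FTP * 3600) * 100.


Product = 3393 * 233 * 0.741 = 585811.629
Base = 314 * 3600 = 1130400
TSS = 585811.629 / 1130400 * 100 = 51.82

51.82 TSS


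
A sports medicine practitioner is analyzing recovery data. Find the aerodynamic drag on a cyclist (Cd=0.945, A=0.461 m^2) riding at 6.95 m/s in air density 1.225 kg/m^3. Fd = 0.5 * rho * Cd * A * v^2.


Fd = 0.5 * 1.225 * 0.945 * 0.461 * 6.95^2
= 0.5 * 1.225 * 0.945 * 0.461 * 48.3025
= 12.889 N

12.889 N


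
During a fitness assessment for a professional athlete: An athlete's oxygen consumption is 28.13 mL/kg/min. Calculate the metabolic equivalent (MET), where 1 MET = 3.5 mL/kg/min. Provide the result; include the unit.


MET = VO2 / 3.5
= 28.13 / 3.5
= 8.04 METs

8.04 METs


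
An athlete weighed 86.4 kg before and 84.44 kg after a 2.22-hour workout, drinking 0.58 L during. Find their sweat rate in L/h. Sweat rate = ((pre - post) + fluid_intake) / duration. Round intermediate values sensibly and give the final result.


Body mass change = 1.96 kg
Total sweat loss = 1.96 + 0.58 = 2.54 L
Rate = 2.54 / 2.22 = 1.144 L/h

1.144 L/h


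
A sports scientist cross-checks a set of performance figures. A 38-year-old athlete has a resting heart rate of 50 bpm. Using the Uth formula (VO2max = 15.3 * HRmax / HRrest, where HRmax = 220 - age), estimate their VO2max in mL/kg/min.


HRmax = 220 - 38 = 182 bpm
Ratio = HRmax / HRrest = 182 / 50 = 3.64
VO2max = 15.3 * 3.64 = 55.69 mL/kg/min

55.69 mL/kg/min


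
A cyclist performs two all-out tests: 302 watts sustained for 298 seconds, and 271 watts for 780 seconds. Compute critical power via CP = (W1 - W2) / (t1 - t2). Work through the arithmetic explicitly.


W1 = P1 * t1 = 302 * 298 = 89996 J
W2 = P2 * t2 = 271 * 780 = 211380 J
CP = (89996 - 211380) / (298 - 780)
= 251.83 W

251.83 W


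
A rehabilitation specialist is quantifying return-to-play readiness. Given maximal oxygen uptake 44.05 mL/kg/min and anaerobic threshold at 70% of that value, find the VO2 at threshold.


Percentage as decimal = 0.7
VO2 at AT = 44.05 * 0.7 = 30.84 mL/kg/min

30.84 mL/kg/min


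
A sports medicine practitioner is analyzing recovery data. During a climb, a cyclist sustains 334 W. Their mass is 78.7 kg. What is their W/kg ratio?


Power-to-weight = 334 W / 78.7 kg
= 4.244 W/kg

4.244 W/kg


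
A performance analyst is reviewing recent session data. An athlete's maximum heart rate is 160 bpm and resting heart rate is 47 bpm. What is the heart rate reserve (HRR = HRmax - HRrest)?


HRR = HRmax - HRrest
= 160 - 47
= 113 bpm

113 bpm


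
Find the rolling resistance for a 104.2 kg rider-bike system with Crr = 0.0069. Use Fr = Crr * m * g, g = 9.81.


m * g = 104.2 * 9.81 = 1022.202 N
Fr = 0.0069 * 1022.202 = 7.053 N

7.053 N


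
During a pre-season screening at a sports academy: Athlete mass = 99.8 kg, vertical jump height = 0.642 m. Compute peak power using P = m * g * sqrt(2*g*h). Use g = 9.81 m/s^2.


sqrt(2 * 9.81 * 0.642) = sqrt(12.59604) = 3.54909 m/s
P = 99.8 * 9.81 * 3.54909
= 3474.69 W

3474.69 W


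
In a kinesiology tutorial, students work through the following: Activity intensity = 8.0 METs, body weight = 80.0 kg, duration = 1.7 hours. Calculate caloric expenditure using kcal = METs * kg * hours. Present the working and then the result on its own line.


kcal = 8.0 * 80.0 * 1.7
= 640.0 * 1.7
= 1088.0 kcal

1088.0 kcal


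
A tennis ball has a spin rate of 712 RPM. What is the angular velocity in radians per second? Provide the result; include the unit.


Convert RPM to rad/s: multiply by 2*pi and divide by 60
omega = 712 * 2 * pi / 60
= 74.56 rad/s

74.56 rad/s


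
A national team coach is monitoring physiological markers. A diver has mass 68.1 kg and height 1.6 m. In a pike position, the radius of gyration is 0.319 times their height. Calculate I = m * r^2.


r = 0.319 * 1.6 = 0.5104 m
I = m * r^2 = 68.1 * 0.260508 = 17.741 kg*m^2

17.741 kg*m^2


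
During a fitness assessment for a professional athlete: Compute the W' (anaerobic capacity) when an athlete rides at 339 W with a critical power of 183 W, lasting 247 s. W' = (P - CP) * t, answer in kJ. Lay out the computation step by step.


Above-CP power = 156 W
Duration = 247 s
W' = 156 * 247 = 38532 J
Convert: 38532 / 1000 = 38.532 kJ

38.532 kJ


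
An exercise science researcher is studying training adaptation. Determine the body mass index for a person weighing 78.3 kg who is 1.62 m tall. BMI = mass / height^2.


BMI = mass / height^2
= 78.3 / 1.62^2
= 78.3 / 2.6244
= 29.84 kg/m^2

29.84 kg/m^2


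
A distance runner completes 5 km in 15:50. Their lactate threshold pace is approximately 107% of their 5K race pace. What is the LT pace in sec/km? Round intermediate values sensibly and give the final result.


Convert to seconds: 15 min 50 s = 950 s
Pace per km = 950 / 5 = 190.0 s/km
LT pace = 190.0 * 1.07 = 203.3 s/km

203.3 s/km


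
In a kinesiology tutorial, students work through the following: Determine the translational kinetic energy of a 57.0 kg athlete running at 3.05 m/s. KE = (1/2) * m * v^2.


KE = 0.5 * m * v^2
= 0.5 * 57.0 * 3.05^2
= 0.5 * 57.0 * 9.3025
= 265.12 J

265.12 J


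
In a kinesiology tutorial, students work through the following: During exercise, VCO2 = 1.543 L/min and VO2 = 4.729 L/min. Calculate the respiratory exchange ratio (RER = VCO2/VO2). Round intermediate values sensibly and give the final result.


RER = VCO2 / VO2
= 1.543 / 4.729
= 0.3263

0.3263


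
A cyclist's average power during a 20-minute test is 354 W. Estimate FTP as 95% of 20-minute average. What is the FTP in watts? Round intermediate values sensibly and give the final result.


FTP = 20-min power * 0.95
= 354 * 0.95
= 336.3 W

336.3 W


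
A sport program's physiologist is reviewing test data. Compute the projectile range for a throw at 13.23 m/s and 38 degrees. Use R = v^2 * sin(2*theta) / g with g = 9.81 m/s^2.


Two times the angle = 76 degrees
sin(76) = 0.970296
R = 175.0329 * 0.970296 / 9.81 = 17.312 m

17.312 m


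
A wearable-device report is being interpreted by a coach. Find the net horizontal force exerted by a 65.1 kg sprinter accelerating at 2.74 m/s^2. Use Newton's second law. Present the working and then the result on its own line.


Newton's second law: F = m * a
F = 65.1 * 2.74 = 178.37 N

178.37 N


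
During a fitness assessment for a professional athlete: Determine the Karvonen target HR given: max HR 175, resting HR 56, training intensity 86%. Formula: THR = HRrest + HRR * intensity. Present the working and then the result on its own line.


HRR = HRmax - HRrest = 175 - 56 = 119
THR = 56 + 119 * 0.86
= 158.34 bpm

158.34 bpm


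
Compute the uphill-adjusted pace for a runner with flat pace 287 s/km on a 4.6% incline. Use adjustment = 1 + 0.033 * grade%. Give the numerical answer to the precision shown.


Adjustment factor = 1 + 0.033 * 4.6 = 1.1518
Grade-adjusted pace = 287 * 1.1518 = 330.57 s/km

330.57 s/km


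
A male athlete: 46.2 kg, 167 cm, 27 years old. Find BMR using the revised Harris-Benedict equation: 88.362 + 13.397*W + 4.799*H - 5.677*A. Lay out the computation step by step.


Intercept = 88.362
Weight contribution = 13.397 * 46.2 = 618.9414
Height contribution = 4.799 * 167 = 801.433
Age contribution = 5.677 * 27 = 153.279
BMR = 88.362 + 618.9414 + 801.433 - 153.279
= 1355.46 kcal/day

1355.46 kcal/day


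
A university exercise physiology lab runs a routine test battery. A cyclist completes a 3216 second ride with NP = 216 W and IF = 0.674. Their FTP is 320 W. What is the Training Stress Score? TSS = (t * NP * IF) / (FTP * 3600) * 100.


t * NP * IF = 3216 * 216 * 0.674 = 468198.144
FTP * 3600 = 1152000
TSS = (468198.144 / 1152000) * 100 = 40.64

40.64 TSS


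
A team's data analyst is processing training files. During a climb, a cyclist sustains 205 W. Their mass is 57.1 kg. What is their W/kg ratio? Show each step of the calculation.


Power-to-weight = 205 W / 57.1 kg
= 3.59 W/kg

3.59 W/kg


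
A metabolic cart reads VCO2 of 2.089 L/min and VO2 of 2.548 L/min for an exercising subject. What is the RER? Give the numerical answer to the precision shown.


RER = VCO2 / VO2 = 2.089 / 2.548 = 0.8199

0.8199


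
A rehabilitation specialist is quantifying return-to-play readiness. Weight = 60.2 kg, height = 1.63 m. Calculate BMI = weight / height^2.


height^2 = 1.63^2 = 2.6569
BMI = 60.2 / 2.6569 = 22.66 kg/m^2

22.66 kg/m^2


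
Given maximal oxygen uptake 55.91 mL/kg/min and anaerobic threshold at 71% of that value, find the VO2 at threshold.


Percentage as decimal = 0.71
VO2 at AT = 55.91 * 0.71 = 39.7 mL/kg/min

39.7 mL/kg/min


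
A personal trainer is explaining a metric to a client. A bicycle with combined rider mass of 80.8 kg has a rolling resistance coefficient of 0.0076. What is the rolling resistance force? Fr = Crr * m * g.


Fr = 0.0076 * 80.8 * 9.81
= 0.61408 * 9.81
= 6.024 N

6.024 N


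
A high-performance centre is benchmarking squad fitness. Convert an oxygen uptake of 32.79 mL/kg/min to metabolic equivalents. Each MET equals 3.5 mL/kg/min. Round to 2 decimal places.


One MET = 3.5 mL/kg/min
Number of METs = 32.79 / 3.5
= 9.37 METs

9.37 METs


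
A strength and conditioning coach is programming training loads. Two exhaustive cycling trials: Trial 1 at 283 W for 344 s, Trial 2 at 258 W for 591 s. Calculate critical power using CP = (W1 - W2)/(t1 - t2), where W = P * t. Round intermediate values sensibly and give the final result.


W1 = 283 * 344 = 97352 J
W2 = 258 * 591 = 152478 J
CP = (97352 - 152478) / (344 - 591)
= -55126 / -247
= 223.18 W

223.18 W


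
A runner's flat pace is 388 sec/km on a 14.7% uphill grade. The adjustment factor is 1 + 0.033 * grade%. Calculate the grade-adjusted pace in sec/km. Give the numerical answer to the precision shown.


Factor = 1 + 0.033 * 14.7 = 1.4851
Adjusted pace = 388 * 1.4851
= 576.22 sec/km

576.22 s/km


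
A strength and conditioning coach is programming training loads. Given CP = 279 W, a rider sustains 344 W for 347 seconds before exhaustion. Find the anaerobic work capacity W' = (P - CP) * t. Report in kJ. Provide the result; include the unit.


Excess power = 344 - 279 = 65 W
Work above CP = 65 * 347 = 22555 J
W' = 22.555 kJ

22.555 kJ


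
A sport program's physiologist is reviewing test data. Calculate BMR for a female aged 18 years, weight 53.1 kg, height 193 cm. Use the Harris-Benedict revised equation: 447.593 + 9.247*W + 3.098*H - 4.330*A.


Substituting values:
W term = 9.247 * 53.1 = 491.0157
H term = 3.098 * 193 = 597.914
A term = 4.330 * 18 = 77.94
BMR = 1458.58 kcal/day

1458.58 kcal/day


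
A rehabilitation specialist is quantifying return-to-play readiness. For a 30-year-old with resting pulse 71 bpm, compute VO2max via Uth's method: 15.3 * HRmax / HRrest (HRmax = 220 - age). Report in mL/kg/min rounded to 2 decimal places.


Step 1: HRmax = 220 - 30 = 190 bpm
Step 2: Ratio = 190 / 71 = 2.6761
Step 3: VO2max = 15.3 * 2.6761 = 40.94 mL/kg/min

40.94 mL/kg/min


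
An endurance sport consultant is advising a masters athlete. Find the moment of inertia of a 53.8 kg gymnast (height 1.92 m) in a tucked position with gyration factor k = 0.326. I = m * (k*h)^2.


Radius of gyration = 0.326 * 1.92 = 0.62592 m
I = 53.8 * 0.62592^2
= 53.8 * 0.391776
= 21.078 kg*m^2

21.078 kg*m^2


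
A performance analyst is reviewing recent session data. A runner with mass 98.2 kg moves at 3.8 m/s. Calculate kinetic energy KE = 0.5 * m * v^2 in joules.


v^2 = 3.8^2 = 14.44
KE = 0.5 * 98.2 * 14.44
= 709.0 J

709.0 J


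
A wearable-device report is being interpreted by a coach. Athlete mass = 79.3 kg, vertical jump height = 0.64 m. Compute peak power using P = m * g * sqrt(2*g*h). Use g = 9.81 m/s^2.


sqrt(2 * 9.81 * 0.64) = sqrt(12.5568) = 3.543558 m/s
P = 79.3 * 9.81 * 3.543558
= 2756.65 W

2756.65 W


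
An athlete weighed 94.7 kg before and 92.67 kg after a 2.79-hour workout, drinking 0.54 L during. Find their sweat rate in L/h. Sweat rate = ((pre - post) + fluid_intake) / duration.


Body mass change = 2.03 kg
Total sweat loss = 2.03 + 0.54 = 2.57 L
Rate = 2.57 / 2.79 = 0.921 L/h

0.921 L/h


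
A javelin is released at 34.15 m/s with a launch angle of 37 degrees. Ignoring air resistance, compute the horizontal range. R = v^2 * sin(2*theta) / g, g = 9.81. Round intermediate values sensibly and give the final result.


Launch speed squared = 1166.2225
sin(2 * 37 deg) = 0.961262
Range = 1166.2225 * 0.961262 / 9.81
= 114.276 m

114.276 m


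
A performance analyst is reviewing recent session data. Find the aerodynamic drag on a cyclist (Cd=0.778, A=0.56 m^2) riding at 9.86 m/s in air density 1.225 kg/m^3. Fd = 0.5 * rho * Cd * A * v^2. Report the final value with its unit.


Fd = 0.5 * 1.225 * 0.778 * 0.56 * 9.86^2
= 0.5 * 1.225 * 0.778 * 0.56 * 97.2196
= 25.943 N

25.943 N


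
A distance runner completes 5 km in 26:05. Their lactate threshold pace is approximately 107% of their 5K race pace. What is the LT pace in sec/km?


Convert to seconds: 26 min 5 s = 1565 s
Pace per km = 1565 / 5 = 313.0 s/km
LT pace = 313.0 * 1.07 = 334.91 s/km

334.91 s/km


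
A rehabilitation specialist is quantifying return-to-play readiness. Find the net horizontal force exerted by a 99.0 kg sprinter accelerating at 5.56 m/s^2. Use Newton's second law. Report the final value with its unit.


Newton's second law: F = m * a
F = 99.0 * 5.56 = 550.44 N

550.44 N


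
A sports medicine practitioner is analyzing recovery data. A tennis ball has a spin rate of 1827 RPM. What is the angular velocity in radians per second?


Convert RPM to rad/s: multiply by 2*pi and divide by 60
omega = 1827 * 2 * pi / 60
= 191.323 rad/s

191.323 rad/s


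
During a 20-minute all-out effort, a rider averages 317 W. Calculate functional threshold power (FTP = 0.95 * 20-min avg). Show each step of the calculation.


FTP = 0.95 * 317
= 301.15 W

301.15 W


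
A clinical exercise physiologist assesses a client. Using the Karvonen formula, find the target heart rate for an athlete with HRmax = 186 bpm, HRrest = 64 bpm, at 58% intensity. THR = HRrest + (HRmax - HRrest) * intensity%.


HRR = 186 - 64 = 122
THR = 64 + 122 * 0.58
= 64 + 70.76
= 134.76 bpm

134.76 bpm


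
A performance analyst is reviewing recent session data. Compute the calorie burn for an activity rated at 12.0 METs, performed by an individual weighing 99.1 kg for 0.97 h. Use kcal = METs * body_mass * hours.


Product of METs and mass = 12.0 * 99.1 = 1189.2
Total kcal = 1189.2 * 0.97 = 1153.52 kcal

1153.52 kcal


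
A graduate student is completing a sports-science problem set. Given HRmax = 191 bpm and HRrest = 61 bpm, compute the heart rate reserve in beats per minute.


Heart rate reserve = maximum HR minus resting HR
HRR = 191 - 61 = 130 bpm

130 bpm


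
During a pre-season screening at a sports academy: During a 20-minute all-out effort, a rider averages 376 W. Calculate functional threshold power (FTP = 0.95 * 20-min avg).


FTP = 0.95 * 376
= 357.2 W

357.2 W


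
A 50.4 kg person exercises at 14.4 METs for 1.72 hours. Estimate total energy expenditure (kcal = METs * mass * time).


Energy = METs * mass(kg) * time(h)
= 14.4 * 50.4 * 1.72
= 1248.31 kcal

1248.31 kcal


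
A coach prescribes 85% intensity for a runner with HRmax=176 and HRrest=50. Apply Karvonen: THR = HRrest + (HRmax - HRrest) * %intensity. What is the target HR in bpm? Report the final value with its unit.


Heart rate reserve = 176 - 50 = 126
Intensity fraction = 85 / 100 = 0.85
THR = 50 + 126 * 0.85 = 157.1 bpm

157.1 bpm


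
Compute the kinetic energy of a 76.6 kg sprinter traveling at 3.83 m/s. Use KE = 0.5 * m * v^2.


Velocity squared = 14.6689
KE = 0.5 * 76.6 * 14.6689 = 561.82 J

561.82 J


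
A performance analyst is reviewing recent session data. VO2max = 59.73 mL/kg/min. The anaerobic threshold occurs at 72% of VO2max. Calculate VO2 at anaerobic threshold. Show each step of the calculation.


AT fraction = 72 / 100 = 0.72
AT VO2 = 59.73 * 0.72
= 43.01 mL/kg/min

43.01 mL/kg/min


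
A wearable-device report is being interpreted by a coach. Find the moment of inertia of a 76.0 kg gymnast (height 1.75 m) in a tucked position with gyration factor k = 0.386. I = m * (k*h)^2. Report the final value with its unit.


Radius of gyration = 0.386 * 1.75 = 0.6755 m
I = 76.0 * 0.6755^2
= 76.0 * 0.4563
= 34.679 kg*m^2

34.679 kg*m^2


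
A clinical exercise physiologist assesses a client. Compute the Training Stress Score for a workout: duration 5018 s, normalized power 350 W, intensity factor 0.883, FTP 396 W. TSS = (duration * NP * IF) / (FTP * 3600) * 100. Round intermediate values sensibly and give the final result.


Product = 5018 * 350 * 0.883 = 1550812.9
Base = 396 * 3600 = 1425600
TSS = 1550812.9 / 1425600 * 100 = 108.78

108.78 TSS


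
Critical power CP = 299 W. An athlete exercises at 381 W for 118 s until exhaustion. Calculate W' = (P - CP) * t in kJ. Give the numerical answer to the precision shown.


P - CP = 381 - 299 = 82 W
W' = 82 * 118 = 9676 J
= 9676 / 1000 = 9.676 kJ

9.676 kJ


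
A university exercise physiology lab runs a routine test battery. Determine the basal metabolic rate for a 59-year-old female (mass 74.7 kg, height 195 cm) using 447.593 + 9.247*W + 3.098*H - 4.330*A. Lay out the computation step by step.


BMR = 447.593 + 9.247*74.7 + 3.098*195 - 4.330*59
= 1486.98 kcal/day

1486.98 kcal/day


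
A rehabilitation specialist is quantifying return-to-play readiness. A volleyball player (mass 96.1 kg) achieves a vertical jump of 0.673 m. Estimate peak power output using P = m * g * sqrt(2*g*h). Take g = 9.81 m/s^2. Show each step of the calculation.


2 * g * h = 2 * 9.81 * 0.673 = 13.20426
sqrt(13.20426) = 3.633767 m/s
P = 96.1 * 9.81 * 3.633767 = 3425.7 W

3425.7 W


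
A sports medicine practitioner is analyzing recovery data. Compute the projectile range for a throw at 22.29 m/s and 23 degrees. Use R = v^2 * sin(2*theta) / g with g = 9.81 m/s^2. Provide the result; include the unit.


Two times the angle = 46 degrees
sin(46) = 0.71934
R = 496.8441 * 0.71934 / 9.81 = 36.432 m

36.432 m


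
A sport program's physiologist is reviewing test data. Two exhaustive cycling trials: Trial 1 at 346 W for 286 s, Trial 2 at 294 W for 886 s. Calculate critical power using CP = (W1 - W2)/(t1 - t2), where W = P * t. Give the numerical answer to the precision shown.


W1 = 346 * 286 = 98956 J
W2 = 294 * 886 = 260484 J
CP = (98956 - 260484) / (286 - 886)
= -161528 / -600
= 269.21 W

269.21 W


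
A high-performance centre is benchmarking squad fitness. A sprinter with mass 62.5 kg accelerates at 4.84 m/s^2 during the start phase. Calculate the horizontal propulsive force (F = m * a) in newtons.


F = m * a
= 62.5 * 4.84
= 302.5 N

302.5 N


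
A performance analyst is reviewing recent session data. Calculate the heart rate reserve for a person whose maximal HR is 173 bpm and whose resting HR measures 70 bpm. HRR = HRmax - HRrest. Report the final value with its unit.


HRmax = 173 bpm
HRrest = 70 bpm
HRR = 173 - 70 = 103 bpm

103 bpm


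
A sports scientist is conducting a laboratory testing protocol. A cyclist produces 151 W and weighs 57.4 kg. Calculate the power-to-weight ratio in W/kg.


P/W = power / mass
= 151 / 57.4
= 2.631 W/kg

2.631 W/kg


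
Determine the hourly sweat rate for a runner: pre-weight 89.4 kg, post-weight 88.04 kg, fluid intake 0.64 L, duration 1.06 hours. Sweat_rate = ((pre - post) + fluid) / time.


Mass lost = 89.4 - 88.04 = 1.36 kg
Add fluid consumed: 1.36 + 0.64 = 2.0 L total sweat
Sweat rate = 2.0 / 1.06 = 1.887 L/h

1.887 L/h


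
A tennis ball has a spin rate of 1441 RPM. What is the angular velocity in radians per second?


Convert RPM to rad/s: multiply by 2*pi and divide by 60
omega = 1441 * 2 * pi / 60
= 150.901 rad/s

150.901 rad/s


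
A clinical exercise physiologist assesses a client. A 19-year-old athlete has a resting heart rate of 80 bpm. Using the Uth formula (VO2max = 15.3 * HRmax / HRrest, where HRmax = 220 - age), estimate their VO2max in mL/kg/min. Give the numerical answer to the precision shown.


HRmax = 220 - 19 = 201 bpm
Ratio = HRmax / HRrest = 201 / 80 = 2.5125
VO2max = 15.3 * 2.5125 = 38.44 mL/kg/min

38.44 mL/kg/min


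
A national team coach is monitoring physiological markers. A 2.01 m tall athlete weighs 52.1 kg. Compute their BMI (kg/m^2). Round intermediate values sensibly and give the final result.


height^2 = 4.0401 m^2
BMI = 52.1 / 4.0401 = 12.9 kg/m^2

12.9 kg/m^2


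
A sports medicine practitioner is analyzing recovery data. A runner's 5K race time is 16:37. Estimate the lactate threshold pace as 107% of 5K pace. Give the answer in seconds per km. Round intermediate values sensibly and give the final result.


Total race time = 16*60 + 37 = 997 seconds
5K pace = 997 / 5 = 199.4 sec/km
LT pace = 199.4 * 1.07 = 213.36 sec/km

213.36 s/km


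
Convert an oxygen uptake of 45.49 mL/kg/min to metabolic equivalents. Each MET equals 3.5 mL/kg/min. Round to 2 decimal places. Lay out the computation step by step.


One MET = 3.5 mL/kg/min
Number of METs = 45.49 / 3.5
= 13.0 METs

13.0 METs


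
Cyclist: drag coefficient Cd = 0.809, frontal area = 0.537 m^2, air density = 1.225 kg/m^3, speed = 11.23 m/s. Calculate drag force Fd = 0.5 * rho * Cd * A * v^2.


v^2 = 11.23^2 = 126.1129
Fd = 0.5 * 1.225 * 0.809 * 0.537 * 126.1129
= 33.557 N

33.557 N


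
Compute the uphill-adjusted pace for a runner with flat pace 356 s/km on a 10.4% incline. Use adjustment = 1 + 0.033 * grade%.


Adjustment factor = 1 + 0.033 * 10.4 = 1.3432
Grade-adjusted pace = 356 * 1.3432 = 478.18 s/km

478.18 s/km


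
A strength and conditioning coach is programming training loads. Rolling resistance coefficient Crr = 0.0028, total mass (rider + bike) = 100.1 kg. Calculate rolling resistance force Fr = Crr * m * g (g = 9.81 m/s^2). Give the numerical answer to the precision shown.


Fr = Crr * m * g
= 0.0028 * 100.1 * 9.81
= 2.75 N

2.75 N


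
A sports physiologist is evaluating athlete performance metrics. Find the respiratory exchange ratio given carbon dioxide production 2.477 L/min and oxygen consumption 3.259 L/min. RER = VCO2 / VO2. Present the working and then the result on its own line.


VCO2 = 2.477 L/min
VO2 = 3.259 L/min
RER = 2.477 / 3.259 = 0.76

0.76


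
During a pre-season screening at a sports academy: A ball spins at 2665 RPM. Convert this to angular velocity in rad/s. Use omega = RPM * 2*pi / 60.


omega = 2665 * 2 * pi / 60
= 2665 * 6.28318531 / 60
= 16744.689 / 60
= 279.078 rad/s

279.078 rad/s


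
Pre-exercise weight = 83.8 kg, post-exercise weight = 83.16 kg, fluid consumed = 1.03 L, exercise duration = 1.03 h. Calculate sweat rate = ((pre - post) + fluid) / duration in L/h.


Weight loss = 83.8 - 83.16 = 0.64 kg (approx L)
Total sweat = 0.64 + 1.03 = 1.67 L
Sweat rate = 1.67 / 1.03 = 1.621 L/h

1.621 L/h


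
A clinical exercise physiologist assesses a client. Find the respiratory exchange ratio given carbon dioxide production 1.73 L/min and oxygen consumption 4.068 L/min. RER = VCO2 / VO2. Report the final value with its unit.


VCO2 = 1.73 L/min
VO2 = 4.068 L/min
RER = 1.73 / 4.068 = 0.4253

0.4253


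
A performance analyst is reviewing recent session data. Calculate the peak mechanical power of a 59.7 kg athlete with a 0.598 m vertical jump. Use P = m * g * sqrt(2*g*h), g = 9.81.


First, sqrt(2gh) = sqrt(2 * 9.81 * 0.598)
= sqrt(11.73276) = 3.425312 m/s
Power = 59.7 * 9.81 * 3.425312 = 2006.06 W

2006.06 W


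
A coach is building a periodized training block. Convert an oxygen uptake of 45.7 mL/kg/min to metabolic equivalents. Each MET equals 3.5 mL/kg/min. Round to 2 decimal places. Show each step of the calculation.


One MET = 3.5 mL/kg/min
Number of METs = 45.7 / 3.5
= 13.06 METs

13.06 METs


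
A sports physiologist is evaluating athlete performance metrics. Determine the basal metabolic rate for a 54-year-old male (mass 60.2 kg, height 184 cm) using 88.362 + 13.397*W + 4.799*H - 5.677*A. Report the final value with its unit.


BMR = 88.362 + 13.397*60.2 + 4.799*184 - 5.677*54
= 1471.32 kcal/day

1471.32 kcal/day


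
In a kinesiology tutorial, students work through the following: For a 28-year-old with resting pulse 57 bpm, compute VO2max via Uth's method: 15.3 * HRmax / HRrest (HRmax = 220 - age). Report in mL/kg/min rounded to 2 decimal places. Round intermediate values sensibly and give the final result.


Step 1: HRmax = 220 - 28 = 192 bpm
Step 2: Ratio = 192 / 57 = 3.3684
Step 3: VO2max = 15.3 * 3.3684 = 51.54 mL/kg/min

51.54 mL/kg/min


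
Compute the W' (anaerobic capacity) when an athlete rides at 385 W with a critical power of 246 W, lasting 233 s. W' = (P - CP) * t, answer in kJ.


Above-CP power = 139 W
Duration = 233 s
W' = 139 * 233 = 32387 J
Convert: 32387 / 1000 = 32.387 kJ

32.387 kJ


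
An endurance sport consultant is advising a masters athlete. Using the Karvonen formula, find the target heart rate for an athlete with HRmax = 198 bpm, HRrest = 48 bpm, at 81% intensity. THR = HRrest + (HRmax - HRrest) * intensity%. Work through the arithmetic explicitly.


HRR = 198 - 48 = 150
THR = 48 + 150 * 0.81
= 48 + 121.5
= 169.5 bpm

169.5 bpm


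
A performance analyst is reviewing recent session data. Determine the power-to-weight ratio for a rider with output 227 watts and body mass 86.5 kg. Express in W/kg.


P/W = 227 / 86.5 = 2.624 W/kg

2.624 W/kg


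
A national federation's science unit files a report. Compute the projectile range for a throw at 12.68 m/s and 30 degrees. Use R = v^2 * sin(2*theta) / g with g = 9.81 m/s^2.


Two times the angle = 60 degrees
sin(60) = 0.866025
R = 160.7824 * 0.866025 / 9.81 = 14.194 m

14.194 m


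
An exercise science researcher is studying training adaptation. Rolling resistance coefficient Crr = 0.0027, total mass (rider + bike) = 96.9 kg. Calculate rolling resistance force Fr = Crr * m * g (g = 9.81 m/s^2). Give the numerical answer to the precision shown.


Fr = Crr * m * g
= 0.0027 * 96.9 * 9.81
= 2.567 N

2.567 N


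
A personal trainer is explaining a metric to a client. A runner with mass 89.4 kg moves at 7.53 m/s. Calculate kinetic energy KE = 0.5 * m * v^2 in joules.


v^2 = 7.53^2 = 56.7009
KE = 0.5 * 89.4 * 56.7009
= 2534.53 J

2534.53 J


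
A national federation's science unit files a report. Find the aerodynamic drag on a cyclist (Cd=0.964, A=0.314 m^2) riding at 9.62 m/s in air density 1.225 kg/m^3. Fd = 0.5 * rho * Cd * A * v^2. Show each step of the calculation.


Fd = 0.5 * 1.225 * 0.964 * 0.314 * 9.62^2
= 0.5 * 1.225 * 0.964 * 0.314 * 92.5444
= 17.158 N

17.158 N


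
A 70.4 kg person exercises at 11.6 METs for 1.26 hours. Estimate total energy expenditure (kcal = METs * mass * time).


Energy = METs * mass(kg) * time(h)
= 11.6 * 70.4 * 1.26
= 1028.97 kcal

1028.97 kcal


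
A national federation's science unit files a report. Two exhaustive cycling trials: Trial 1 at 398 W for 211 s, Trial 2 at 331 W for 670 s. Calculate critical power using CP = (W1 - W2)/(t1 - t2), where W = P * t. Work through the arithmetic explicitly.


W1 = 398 * 211 = 83978 J
W2 = 331 * 670 = 221770 J
CP = (83978 - 221770) / (211 - 670)
= -137792 / -459
= 300.2 W

300.2 W


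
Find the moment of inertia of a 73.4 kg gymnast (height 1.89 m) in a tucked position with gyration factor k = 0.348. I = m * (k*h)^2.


Radius of gyration = 0.348 * 1.89 = 0.65772 m
I = 73.4 * 0.65772^2
= 73.4 * 0.432596
= 31.753 kg*m^2

31.753 kg*m^2


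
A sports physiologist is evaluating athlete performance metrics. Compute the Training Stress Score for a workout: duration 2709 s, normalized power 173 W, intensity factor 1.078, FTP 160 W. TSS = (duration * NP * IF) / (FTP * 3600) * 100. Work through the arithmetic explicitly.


Product = 2709 * 173 * 1.078 = 505212.246
Base = 160 * 3600 = 576000
TSS = 505212.246 / 576000 * 100 = 87.71

87.71 TSS


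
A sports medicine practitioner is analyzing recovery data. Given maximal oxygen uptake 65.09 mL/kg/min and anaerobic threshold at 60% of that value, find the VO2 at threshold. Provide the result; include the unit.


Percentage as decimal = 0.6
VO2 at AT = 65.09 * 0.6 = 39.05 mL/kg/min

39.05 mL/kg/min


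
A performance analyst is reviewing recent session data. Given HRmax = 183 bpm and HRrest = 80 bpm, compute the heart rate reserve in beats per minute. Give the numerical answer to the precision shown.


Heart rate reserve = maximum HR minus resting HR
HRR = 183 - 80 = 103 bpm

103 bpm


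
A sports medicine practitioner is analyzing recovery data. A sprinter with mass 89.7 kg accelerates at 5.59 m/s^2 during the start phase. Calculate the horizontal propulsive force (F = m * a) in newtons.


F = m * a
= 89.7 * 5.59
= 501.42 N

501.42 N


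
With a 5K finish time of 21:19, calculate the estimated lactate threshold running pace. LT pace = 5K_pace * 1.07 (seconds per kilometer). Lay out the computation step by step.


Race duration = 1279 s for 5 km
Average pace = 1279 / 5 = 255.8 s/km
LT pace = 255.8 * 1.07
= 273.71 s/km

273.71 s/km


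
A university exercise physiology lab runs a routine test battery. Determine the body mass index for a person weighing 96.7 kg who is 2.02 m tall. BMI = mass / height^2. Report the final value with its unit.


BMI = mass / height^2
= 96.7 / 2.02^2
= 96.7 / 4.0804
= 23.7 kg/m^2

23.7 kg/m^2


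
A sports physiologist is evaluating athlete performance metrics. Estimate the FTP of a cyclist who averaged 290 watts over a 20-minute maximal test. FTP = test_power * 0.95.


FTP = 290 * 0.95 = 275.5 W

275.5 W


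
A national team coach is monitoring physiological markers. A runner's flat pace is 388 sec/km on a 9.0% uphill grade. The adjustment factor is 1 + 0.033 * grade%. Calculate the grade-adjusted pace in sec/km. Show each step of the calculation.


Factor = 1 + 0.033 * 9.0 = 1.297
Adjusted pace = 388 * 1.297
= 503.24 sec/km

503.24 s/km


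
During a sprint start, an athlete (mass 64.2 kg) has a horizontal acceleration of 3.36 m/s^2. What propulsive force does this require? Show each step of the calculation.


Propulsive force = mass * acceleration
= 64.2 kg * 3.36 m/s^2
= 215.71 N

215.71 N


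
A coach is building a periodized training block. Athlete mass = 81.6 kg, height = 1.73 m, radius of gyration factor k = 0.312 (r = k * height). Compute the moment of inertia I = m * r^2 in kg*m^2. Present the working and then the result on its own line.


r = k * height = 0.312 * 1.73 = 0.53976 m
r^2 = 0.53976^2 = 0.291341
I = 81.6 * 0.291341 = 23.773 kg*m^2

23.773 kg*m^2


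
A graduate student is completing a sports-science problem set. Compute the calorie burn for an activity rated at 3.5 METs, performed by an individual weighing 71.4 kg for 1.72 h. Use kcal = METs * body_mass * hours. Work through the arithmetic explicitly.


Product of METs and mass = 3.5 * 71.4 = 249.9
Total kcal = 249.9 * 1.72 = 429.83 kcal

429.83 kcal


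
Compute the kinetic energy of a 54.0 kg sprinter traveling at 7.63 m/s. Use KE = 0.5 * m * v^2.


Velocity squared = 58.2169
KE = 0.5 * 54.0 * 58.2169 = 1571.86 J

1571.86 J


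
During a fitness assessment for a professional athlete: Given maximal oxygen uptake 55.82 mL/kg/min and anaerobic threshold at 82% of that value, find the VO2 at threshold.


Percentage as decimal = 0.82
VO2 at AT = 55.82 * 0.82 = 45.77 mL/kg/min

45.77 mL/kg/min


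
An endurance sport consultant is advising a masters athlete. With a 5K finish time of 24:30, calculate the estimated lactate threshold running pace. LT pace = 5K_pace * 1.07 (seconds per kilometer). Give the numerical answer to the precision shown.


Race duration = 1470 s for 5 km
Average pace = 1470 / 5 = 294.0 s/km
LT pace = 294.0 * 1.07
= 314.58 s/km

314.58 s/km


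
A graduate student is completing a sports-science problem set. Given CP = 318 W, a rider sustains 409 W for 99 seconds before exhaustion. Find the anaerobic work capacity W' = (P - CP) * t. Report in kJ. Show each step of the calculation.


Excess power = 409 - 318 = 91 W
Work above CP = 91 * 99 = 9009 J
W' = 9.009 kJ

9.009 kJ


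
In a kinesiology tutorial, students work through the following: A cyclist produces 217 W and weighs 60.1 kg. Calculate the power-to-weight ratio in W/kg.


P/W = power / mass
= 217 / 60.1
= 3.611 W/kg

3.611 W/kg


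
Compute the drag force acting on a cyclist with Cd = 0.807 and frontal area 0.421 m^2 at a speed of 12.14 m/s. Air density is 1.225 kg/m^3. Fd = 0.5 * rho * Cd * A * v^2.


Step 1: v^2 = 147.3796
Step 2: Fd = 0.5 * 1.225 * 0.807 * 0.421 * 147.3796
= 30.669 N

30.669 N


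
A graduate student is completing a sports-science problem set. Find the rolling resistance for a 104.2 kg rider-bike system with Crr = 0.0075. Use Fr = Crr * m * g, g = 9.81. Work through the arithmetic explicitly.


m * g = 104.2 * 9.81 = 1022.202 N
Fr = 0.0075 * 1022.202 = 7.667 N

7.667 N


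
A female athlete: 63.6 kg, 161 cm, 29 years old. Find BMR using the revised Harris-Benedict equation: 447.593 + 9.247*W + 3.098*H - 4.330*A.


Intercept = 447.593
Weight contribution = 9.247 * 63.6 = 588.1092
Height contribution = 3.098 * 161 = 498.778
Age contribution = 4.33 * 29 = 125.57
BMR = 447.593 + 588.1092 + 498.778 - 125.57
= 1408.91 kcal/day

1408.91 kcal/day


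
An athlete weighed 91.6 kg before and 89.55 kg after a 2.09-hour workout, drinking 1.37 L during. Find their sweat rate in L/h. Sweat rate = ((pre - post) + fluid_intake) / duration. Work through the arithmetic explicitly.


Body mass change = 2.05 kg
Total sweat loss = 2.05 + 1.37 = 3.42 L
Rate = 3.42 / 2.09 = 1.636 L/h

1.636 L/h


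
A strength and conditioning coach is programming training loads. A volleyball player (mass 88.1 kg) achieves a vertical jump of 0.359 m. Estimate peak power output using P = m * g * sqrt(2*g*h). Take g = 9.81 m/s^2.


2 * g * h = 2 * 9.81 * 0.359 = 7.04358
sqrt(7.04358) = 2.653974 m/s
P = 88.1 * 9.81 * 2.653974 = 2293.73 W

2293.73 W


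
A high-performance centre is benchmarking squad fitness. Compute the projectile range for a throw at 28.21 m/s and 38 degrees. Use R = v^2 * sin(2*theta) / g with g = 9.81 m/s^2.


Two times the angle = 76 degrees
sin(76) = 0.970296
R = 795.8041 * 0.970296 / 9.81 = 78.712 m

78.712 m


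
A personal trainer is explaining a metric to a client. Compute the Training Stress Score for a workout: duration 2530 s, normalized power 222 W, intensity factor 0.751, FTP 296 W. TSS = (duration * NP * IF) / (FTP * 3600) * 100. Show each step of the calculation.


Product = 2530 * 222 * 0.751 = 421806.66
Base = 296 * 3600 = 1065600
TSS = 421806.66 / 1065600 * 100 = 39.58

39.58 TSS


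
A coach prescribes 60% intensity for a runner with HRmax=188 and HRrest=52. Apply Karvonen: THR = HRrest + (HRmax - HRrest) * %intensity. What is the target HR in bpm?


Heart rate reserve = 188 - 52 = 136
Intensity fraction = 60 / 100 = 0.6
THR = 52 + 136 * 0.6 = 133.6 bpm

133.6 bpm


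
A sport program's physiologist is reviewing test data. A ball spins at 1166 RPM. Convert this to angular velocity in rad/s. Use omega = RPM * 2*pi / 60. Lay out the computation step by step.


omega = 1166 * 2 * pi / 60
= 1166 * 6.28318531 / 60
= 7326.194 / 60
= 122.103 rad/s

122.103 rad/s


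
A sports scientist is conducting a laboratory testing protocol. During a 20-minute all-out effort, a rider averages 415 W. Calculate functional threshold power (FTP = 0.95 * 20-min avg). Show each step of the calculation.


FTP = 0.95 * 415
= 394.25 W

394.25 W


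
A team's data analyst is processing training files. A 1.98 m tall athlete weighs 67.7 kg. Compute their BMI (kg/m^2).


height^2 = 3.9204 m^2
BMI = 67.7 / 3.9204 = 17.27 kg/m^2

17.27 kg/m^2


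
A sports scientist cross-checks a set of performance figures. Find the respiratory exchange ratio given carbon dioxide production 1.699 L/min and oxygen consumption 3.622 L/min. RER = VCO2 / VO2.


VCO2 = 1.699 L/min
VO2 = 3.622 L/min
RER = 1.699 / 3.622 = 0.4691

0.4691
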